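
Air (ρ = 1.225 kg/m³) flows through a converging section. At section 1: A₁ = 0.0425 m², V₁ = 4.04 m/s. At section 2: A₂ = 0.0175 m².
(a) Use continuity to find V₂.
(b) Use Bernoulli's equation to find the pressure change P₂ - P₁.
(a) Continuity: A₁V₁=A₂V₂ -> V₂=A₁V₁/A₂=0.0425*4.04/0.0175=9.81 m/s
(b) Bernoulli: P₂-P₁=0.5*rho*(V₁^2-V₂^2)/1000=0.5*1.225*(4.04^2-9.81^2)/1000=-0.04895 kPa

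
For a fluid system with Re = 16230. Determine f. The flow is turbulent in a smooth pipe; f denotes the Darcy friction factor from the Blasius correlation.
Formula: f = \frac{0.316}{Re^{0.25}}
f = 0.316/16230^0.25 = 0.028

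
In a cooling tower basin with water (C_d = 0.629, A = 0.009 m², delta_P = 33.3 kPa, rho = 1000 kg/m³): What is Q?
Formula: Q = C_d A \sqrt{\frac{2 \Delta P}{\rho}}
Q = 0.629·0.009·√(2·(33.3·1000)/1000)·1000 = 46.2 L/s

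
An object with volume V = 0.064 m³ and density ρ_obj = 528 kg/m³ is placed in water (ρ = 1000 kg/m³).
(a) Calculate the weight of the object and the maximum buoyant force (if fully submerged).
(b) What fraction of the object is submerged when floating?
(a) W=rho_obj*g*V=528*9.81*0.064=331.5 N; F_B(max)=rho*g*V=1000*9.81*0.064=627.8 N
(b) Floating fraction=rho_obj/rho=528/1000=0.528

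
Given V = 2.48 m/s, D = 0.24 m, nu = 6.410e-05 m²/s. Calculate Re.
Formula: Re = \frac{V D}{\nu}
Re = 2.48·0.24/6.410e-05 = 9285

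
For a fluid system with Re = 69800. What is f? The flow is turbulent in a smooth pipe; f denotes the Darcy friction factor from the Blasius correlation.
Formula: f = \frac{0.316}{Re^{0.25}}
f = 0.316/69800^0.25 = 0.01944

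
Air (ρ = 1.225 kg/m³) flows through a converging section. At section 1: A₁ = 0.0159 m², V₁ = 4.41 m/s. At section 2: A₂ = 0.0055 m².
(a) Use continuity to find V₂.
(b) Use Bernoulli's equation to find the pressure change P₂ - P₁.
(a) Continuity: A₁V₁=A₂V₂ -> V₂=A₁V₁/A₂=0.0159*4.41/0.0055=12.75 m/s
(b) Bernoulli: P₂-P₁=0.5*rho*(V₁^2-V₂^2)/1000=0.5*1.225*(4.41^2-12.75^2)/1000=-0.08766 kPa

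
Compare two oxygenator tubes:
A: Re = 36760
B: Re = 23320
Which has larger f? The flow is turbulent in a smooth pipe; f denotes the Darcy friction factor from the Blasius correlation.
f(A) = 0.02282, f(B) = 0.02557. Answer: B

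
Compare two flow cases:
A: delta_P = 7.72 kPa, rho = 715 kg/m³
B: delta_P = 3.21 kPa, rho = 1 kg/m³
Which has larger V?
V(A) = 4.647 m/s, V(B) = 80.12 m/s. Answer: B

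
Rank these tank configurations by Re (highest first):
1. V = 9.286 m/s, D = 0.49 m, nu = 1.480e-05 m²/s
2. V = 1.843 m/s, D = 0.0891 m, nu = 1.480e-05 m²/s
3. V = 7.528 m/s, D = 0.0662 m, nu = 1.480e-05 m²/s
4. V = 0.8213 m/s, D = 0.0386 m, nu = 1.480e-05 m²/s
Case 1: Re = 307442
Case 2: Re = 11095
Case 3: Re = 33673
Case 4: Re = 2142
Ranking (highest first): 1, 3, 2, 4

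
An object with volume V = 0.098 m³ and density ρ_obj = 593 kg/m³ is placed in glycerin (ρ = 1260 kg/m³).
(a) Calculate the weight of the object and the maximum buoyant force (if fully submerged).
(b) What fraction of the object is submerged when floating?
(a) W=rho_obj*g*V=593*9.81*0.098=570.1 N; F_B(max)=rho*g*V=1260*9.81*0.098=1211.3 N
(b) Floating fraction=rho_obj/rho=593/1260=0.471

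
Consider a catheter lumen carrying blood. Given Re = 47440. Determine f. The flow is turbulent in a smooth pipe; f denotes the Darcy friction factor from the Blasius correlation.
Formula: f = \frac{0.316}{Re^{0.25}}
f = 0.316/47440^0.25 = 0.02141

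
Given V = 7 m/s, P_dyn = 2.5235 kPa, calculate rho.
Formula: P_{dyn} = \frac{1}{2} \rho V^2
Substituting knowns: 2.5235 = 0.5·rho·7²/1000
Solving for rho: rho = 2·(2.5235·1000)/7² = 103 kg/m³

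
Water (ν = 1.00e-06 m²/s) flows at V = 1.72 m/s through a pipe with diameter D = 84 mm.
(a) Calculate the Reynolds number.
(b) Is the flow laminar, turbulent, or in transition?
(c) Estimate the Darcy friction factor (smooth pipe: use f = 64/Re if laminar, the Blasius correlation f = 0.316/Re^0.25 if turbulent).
(a) Re = V·D/ν = 1.72·0.084/1.00e-06 = 144480
(b) Flow regime: turbulent (Re > 4000)
(c) Friction factor: f = 0.316/Re^0.25 = 0.316/144480^0.25 = 0.01621 (Blasius is strictly valid for Re ≲ 1e5; used here as the smooth-pipe estimate the problem specifies)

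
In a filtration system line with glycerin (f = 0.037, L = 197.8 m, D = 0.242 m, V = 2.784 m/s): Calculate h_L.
Formula: h_L = f \frac{L}{D} \frac{V^2}{2g}
h_L = 0.037·(197.8/0.242)·2.784²/(2·9.81) = 11.95 m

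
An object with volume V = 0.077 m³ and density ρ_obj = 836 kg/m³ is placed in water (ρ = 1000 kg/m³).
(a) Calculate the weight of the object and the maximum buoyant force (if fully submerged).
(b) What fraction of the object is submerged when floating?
(a) W=rho_obj*g*V=836*9.81*0.077=631.5 N; F_B(max)=rho*g*V=1000*9.81*0.077=755.4 N
(b) Floating fraction=rho_obj/rho=836/1000=0.836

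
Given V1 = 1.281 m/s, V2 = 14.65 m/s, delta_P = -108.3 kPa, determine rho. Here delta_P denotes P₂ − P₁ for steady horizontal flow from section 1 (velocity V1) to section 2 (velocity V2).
Formula: \Delta P = \frac{1}{2} \rho (V_1^2 - V_2^2)
Substituting knowns: -108.3 = 0.5·rho·(1.281² − 14.65²)/1000
Solving for rho: rho = 2·(-108.3·1000)/(1.281² − 14.65²) = 1017 kg/m³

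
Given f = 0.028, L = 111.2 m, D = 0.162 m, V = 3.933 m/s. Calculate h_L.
Formula: h_L = f \frac{L}{D} \frac{V^2}{2g}
h_L = 0.028·(111.2/0.162)·3.933²/(2·9.81) = 15.15 m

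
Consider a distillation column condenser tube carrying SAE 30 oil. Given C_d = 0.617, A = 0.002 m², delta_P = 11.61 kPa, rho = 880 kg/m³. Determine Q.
Formula: Q = C_d A \sqrt{\frac{2 \Delta P}{\rho}}
Q = 0.617·0.002·√(2·(11.61·1000)/880)·1000 = 6.339 L/s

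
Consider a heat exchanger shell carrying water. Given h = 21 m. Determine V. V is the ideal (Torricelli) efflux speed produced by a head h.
Formula: V = \sqrt{2 g h}
V = √(2·9.81·21) = 20.3 m/s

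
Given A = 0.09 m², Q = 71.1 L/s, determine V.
Formula: Q = A V
Substituting knowns: 71.1 = 0.09·V·1000
Solving for V: V = (71.1/1000)/0.09 = 0.79 m/s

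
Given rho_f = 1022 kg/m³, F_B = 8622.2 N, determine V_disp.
Formula: F_B = \rho_f g V_{disp}
Substituting knowns: 8622.2 = 1022·9.81·V_disp
Solving for V_disp: V_disp = 8622.2/(1022·9.81) = 0.86 m³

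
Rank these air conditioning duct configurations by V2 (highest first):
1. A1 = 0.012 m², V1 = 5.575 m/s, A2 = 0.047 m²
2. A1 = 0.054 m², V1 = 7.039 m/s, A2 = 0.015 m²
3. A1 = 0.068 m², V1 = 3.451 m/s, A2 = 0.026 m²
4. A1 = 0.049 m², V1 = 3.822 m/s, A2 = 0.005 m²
Case 1: V2 = 1.423 m/s
Case 2: V2 = 25.34 m/s
Case 3: V2 = 9.026 m/s
Case 4: V2 = 37.46 m/s
Ranking (highest first): 4, 2, 3, 1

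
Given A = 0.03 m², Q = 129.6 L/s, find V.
Formula: Q = A V
Substituting knowns: 129.6 = 0.03·V·1000
Solving for V: V = (129.6/1000)/0.03 = 4.32 m/s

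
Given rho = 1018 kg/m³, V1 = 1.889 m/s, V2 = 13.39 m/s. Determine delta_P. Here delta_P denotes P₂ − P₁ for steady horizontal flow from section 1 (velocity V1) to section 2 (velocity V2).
Formula: \Delta P = \frac{1}{2} \rho (V_1^2 - V_2^2)
delta_P = 0.5·1018·(1.889² − 13.39²)/1000 = -89.44 kPa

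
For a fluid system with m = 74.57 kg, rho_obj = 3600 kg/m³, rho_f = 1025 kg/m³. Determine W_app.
Formula: W_{app} = mg\left(1 - \frac{\rho_f}{\rho_{obj}}\right)
W_app = 74.57·9.81·(1 − 1025/3600) = 523.2 N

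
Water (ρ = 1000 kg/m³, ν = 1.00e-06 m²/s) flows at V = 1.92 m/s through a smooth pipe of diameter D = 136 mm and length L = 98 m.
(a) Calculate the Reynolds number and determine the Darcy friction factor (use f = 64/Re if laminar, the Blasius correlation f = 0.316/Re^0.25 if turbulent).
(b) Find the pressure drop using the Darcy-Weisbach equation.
(a) Re = V·D/ν = 1.92·0.136/1.00e-06 = 261120 → turbulent (Re > 4000); f = 0.316/Re^0.25 = 0.316/261120^0.25 = 0.013979 (Blasius is strictly valid for Re ≲ 1e5; used here as the smooth-pipe estimate the problem specifies)
(b) Darcy-Weisbach: ΔP = f·(L/D)·½ρV²/1000 = 0.013979·(98/0.136)·½·1000·1.92²/1000 = 18.57 kPa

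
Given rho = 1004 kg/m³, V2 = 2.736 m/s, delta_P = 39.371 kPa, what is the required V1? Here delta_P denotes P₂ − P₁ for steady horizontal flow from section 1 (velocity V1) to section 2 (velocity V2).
Formula: \Delta P = \frac{1}{2} \rho (V_1^2 - V_2^2)
Substituting knowns: 39.371 = 0.5·1004·(V1² − 2.736²)/1000
Solving for V1: V1 = √(2.736² + 2·(39.371·1000)/1004) = 9.269 m/s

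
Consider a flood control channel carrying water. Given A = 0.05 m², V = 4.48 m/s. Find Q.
Formula: Q = A V
Q = 0.05·4.48·1000 = 224 L/s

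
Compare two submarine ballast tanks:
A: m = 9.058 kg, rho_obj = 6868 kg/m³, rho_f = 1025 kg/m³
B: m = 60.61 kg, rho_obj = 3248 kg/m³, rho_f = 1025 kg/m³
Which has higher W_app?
W_app(A) = 75.6 N, W_app(B) = 406.9 N. Answer: B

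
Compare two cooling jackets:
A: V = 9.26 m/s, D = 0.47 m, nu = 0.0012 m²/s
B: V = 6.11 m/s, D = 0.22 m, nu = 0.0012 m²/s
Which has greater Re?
Re(A) = 3627, Re(B) = 1120. Answer: A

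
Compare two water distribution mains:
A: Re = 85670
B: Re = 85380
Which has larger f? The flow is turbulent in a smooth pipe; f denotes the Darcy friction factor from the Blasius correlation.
f(A) = 0.01847, f(B) = 0.01849. Answer: B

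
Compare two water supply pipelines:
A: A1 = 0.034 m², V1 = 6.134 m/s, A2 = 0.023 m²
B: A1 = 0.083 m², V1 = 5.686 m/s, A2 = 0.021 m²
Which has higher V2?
V2(A) = 9.068 m/s, V2(B) = 22.47 m/s. Answer: B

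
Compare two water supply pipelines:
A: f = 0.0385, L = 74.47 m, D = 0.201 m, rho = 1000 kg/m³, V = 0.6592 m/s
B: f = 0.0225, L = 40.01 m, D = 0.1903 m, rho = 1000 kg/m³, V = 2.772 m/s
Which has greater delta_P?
delta_P(A) = 3.099 kPa, delta_P(B) = 18.17 kPa. Answer: B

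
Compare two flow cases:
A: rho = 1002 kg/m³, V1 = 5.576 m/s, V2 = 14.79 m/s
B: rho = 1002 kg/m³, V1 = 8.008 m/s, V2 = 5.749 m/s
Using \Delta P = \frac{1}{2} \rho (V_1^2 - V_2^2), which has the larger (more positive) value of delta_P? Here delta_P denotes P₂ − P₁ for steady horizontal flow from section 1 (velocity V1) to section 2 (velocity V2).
delta_P(A) = -94.01 kPa, delta_P(B) = 15.57 kPa. Answer: B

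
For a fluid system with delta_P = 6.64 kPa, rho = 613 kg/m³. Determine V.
Formula: V = \sqrt{\frac{2 \Delta P}{\rho}}
V = √(2·(6.64·1000)/613) = 4.654 m/s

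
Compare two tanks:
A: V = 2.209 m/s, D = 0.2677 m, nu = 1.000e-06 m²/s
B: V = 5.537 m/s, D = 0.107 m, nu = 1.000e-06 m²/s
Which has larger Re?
Re(A) = 591349, Re(B) = 592459. Answer: B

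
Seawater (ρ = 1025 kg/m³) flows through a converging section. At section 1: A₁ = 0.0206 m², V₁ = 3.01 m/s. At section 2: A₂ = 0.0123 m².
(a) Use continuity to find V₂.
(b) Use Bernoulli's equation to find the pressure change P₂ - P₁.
(a) Continuity: A₁V₁=A₂V₂ -> V₂=A₁V₁/A₂=0.0206*3.01/0.0123=5.04 m/s
(b) Bernoulli: P₂-P₁=0.5*rho*(V₁^2-V₂^2)/1000=0.5*1025*(3.01^2-5.04^2)/1000=-8.375 kPa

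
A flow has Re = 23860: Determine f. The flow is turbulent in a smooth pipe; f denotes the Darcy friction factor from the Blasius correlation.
Formula: f = \frac{0.316}{Re^{0.25}}
f = 0.316/23860^0.25 = 0.02543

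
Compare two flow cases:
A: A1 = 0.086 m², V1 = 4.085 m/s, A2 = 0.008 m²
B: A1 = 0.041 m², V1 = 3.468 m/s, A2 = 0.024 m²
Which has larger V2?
V2(A) = 43.91 m/s, V2(B) = 5.925 m/s. Answer: A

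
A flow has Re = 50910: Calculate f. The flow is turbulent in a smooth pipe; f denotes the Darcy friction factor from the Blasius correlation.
Formula: f = \frac{0.316}{Re^{0.25}}
f = 0.316/50910^0.25 = 0.02104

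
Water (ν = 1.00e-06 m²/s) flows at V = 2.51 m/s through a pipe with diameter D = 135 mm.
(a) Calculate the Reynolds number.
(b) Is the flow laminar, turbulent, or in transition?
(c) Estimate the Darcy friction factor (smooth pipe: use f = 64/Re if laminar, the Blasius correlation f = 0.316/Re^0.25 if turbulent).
(a) Re = V·D/ν = 2.51·0.135/1.00e-06 = 338850
(b) Flow regime: turbulent (Re > 4000)
(c) Friction factor: f = 0.316/Re^0.25 = 0.316/338850^0.25 = 0.0131 (Blasius is strictly valid for Re ≲ 1e5; used here as the smooth-pipe estimate the problem specifies)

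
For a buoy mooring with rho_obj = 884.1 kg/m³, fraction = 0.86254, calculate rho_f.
Formula: f_{sub} = \frac{\rho_{obj}}{\rho_f}
Substituting knowns: 0.86254 = 884.1/rho_f
Solving for rho_f: rho_f = 884.1/0.86254 = 1025 kg/m³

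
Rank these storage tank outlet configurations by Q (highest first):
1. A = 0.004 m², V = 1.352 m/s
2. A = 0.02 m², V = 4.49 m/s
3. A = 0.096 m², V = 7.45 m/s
Case 1: Q = 5.408 L/s
Case 2: Q = 89.8 L/s
Case 3: Q = 715.2 L/s
Ranking (highest first): 3, 2, 1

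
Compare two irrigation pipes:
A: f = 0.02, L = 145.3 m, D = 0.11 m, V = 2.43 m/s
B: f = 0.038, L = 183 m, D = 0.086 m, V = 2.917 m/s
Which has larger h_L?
h_L(A) = 7.951 m, h_L(B) = 35.07 m. Answer: B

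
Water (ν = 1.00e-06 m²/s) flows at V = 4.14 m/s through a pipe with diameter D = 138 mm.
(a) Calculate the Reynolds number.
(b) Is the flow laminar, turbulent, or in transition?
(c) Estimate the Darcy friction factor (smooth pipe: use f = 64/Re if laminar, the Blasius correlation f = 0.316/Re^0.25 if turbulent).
(a) Re = V·D/ν = 4.14·0.138/1.00e-06 = 571320
(b) Flow regime: turbulent (Re > 4000)
(c) Friction factor: f = 0.316/Re^0.25 = 0.316/571320^0.25 = 0.01149 (Blasius is strictly valid for Re ≲ 1e5; used here as the smooth-pipe estimate the problem specifies)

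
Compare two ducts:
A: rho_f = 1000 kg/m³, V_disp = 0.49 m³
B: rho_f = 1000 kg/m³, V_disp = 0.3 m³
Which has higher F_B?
F_B(A) = 4807 N, F_B(B) = 2943 N. Answer: A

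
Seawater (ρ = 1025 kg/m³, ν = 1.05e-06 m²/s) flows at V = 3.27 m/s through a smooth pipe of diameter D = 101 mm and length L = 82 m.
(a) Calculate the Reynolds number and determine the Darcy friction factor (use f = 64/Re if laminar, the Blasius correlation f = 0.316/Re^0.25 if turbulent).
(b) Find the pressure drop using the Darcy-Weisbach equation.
(a) Re = V·D/ν = 3.27·0.101/1.05e-06 = 314540 → turbulent (Re > 4000); f = 0.316/Re^0.25 = 0.316/314540^0.25 = 0.013343 (Blasius is strictly valid for Re ≲ 1e5; used here as the smooth-pipe estimate the problem specifies)
(b) Darcy-Weisbach: ΔP = f·(L/D)·½ρV²/1000 = 0.013343·(82/0.101)·½·1025·3.27²/1000 = 59.37 kPa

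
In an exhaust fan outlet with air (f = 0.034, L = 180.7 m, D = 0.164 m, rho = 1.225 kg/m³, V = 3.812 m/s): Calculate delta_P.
Formula: \Delta P = f \frac{L}{D} \frac{\rho V^2}{2}
delta_P = 0.034·(180.7/0.164)·0.5·1.225·3.812²/1000 = 0.3334 kPa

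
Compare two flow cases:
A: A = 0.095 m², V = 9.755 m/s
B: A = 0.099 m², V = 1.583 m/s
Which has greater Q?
Q(A) = 926.7 L/s, Q(B) = 156.7 L/s. Answer: A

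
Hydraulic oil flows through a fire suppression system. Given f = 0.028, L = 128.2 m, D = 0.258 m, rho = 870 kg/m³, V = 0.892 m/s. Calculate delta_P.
Formula: \Delta P = f \frac{L}{D} \frac{\rho V^2}{2}
delta_P = 0.028·(128.2/0.258)·0.5·870·0.892²/1000 = 4.816 kPa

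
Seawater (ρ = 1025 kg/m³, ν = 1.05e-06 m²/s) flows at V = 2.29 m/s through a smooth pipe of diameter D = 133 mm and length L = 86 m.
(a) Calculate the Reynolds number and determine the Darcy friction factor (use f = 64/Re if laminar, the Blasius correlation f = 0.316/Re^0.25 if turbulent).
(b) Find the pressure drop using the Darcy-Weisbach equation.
(a) Re = V·D/ν = 2.29·0.133/1.05e-06 = 290070 → turbulent (Re > 4000); f = 0.316/Re^0.25 = 0.316/290070^0.25 = 0.013616 (Blasius is strictly valid for Re ≲ 1e5; used here as the smooth-pipe estimate the problem specifies)
(b) Darcy-Weisbach: ΔP = f·(L/D)·½ρV²/1000 = 0.013616·(86/0.133)·½·1025·2.29²/1000 = 23.66 kPa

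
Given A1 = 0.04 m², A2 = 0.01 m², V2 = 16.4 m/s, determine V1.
Formula: V_2 = \frac{A_1 V_1}{A_2}
Substituting knowns: 16.4 = 0.04·V1/0.01
Solving for V1: V1 = 16.4·0.01/0.04 = 4.1 m/s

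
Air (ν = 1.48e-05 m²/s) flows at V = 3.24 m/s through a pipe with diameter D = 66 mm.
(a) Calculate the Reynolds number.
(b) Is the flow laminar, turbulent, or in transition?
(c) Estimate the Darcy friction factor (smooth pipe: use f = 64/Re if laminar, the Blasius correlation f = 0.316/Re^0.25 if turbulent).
(a) Re = V·D/ν = 3.24·0.066/1.48e-05 = 14449
(b) Flow regime: turbulent (Re > 4000)
(c) Friction factor: f = 0.316/Re^0.25 = 0.316/14449^0.25 = 0.02882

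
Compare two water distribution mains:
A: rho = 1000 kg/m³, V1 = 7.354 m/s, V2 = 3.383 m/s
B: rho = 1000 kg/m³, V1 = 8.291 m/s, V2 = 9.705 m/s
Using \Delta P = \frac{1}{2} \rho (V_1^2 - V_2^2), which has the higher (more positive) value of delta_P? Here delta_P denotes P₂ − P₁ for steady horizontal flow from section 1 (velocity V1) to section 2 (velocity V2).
delta_P(A) = 21.32 kPa, delta_P(B) = -12.72 kPa. Answer: A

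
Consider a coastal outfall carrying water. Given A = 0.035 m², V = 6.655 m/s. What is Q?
Formula: Q = A V
Q = 0.035·6.655·1000 = 232.9 L/s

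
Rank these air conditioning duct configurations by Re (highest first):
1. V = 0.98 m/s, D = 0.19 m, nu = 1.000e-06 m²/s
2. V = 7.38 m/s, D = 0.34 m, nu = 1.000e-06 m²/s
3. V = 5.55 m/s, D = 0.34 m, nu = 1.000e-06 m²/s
Case 1: Re = 186200
Case 2: Re = 2.509e+06
Case 3: Re = 1.887e+06
Ranking (highest first): 2, 3, 1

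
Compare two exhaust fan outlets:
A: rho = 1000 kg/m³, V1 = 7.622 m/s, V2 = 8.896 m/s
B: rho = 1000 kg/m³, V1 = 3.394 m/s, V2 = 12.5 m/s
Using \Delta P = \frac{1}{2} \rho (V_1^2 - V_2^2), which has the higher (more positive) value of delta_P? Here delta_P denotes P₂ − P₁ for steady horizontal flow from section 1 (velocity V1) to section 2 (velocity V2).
delta_P(A) = -10.52 kPa, delta_P(B) = -72.37 kPa. Answer: A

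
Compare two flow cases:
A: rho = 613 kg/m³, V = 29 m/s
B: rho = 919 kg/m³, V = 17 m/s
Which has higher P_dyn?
P_dyn(A) = 257.8 kPa, P_dyn(B) = 132.8 kPa. Answer: A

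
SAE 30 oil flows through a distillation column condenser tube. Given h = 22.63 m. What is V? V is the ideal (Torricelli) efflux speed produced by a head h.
Formula: V = \sqrt{2 g h}
V = √(2·9.81·22.63) = 21.07 m/s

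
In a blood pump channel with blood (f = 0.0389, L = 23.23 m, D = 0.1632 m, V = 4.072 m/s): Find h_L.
Formula: h_L = f \frac{L}{D} \frac{V^2}{2g}
h_L = 0.0389·(23.23/0.1632)·4.072²/(2·9.81) = 4.679 m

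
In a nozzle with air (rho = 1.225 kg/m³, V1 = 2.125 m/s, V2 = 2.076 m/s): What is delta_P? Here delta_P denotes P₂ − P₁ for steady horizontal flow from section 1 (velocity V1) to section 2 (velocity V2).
Formula: \Delta P = \frac{1}{2} \rho (V_1^2 - V_2^2)
delta_P = 0.5·1.225·(2.125² − 2.076²)/1000 = 0.0001261 kPa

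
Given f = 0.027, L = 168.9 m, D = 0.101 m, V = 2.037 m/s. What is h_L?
Formula: h_L = f \frac{L}{D} \frac{V^2}{2g}
h_L = 0.027·(168.9/0.101)·2.037²/(2·9.81) = 9.549 m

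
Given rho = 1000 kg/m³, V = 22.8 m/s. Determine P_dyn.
Formula: P_{dyn} = \frac{1}{2} \rho V^2
P_dyn = 0.5·1000·22.8²/1000 = 259.9 kPa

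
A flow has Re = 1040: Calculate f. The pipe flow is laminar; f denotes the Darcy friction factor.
Formula: f = \frac{64}{Re}
f = 64/1040 = 0.06154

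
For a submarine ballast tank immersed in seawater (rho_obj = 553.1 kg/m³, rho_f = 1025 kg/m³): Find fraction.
Formula: f_{sub} = \frac{\rho_{obj}}{\rho_f}
fraction = 553.1/1025 = 0.5396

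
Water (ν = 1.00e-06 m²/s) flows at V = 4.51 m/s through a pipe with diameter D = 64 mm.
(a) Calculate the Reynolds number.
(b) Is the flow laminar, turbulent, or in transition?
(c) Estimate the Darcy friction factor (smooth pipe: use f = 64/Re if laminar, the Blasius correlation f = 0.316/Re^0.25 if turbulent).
(a) Re = V·D/ν = 4.51·0.064/1.00e-06 = 288640
(b) Flow regime: turbulent (Re > 4000)
(c) Friction factor: f = 0.316/Re^0.25 = 0.316/288640^0.25 = 0.01363 (Blasius is strictly valid for Re ≲ 1e5; used here as the smooth-pipe estimate the problem specifies)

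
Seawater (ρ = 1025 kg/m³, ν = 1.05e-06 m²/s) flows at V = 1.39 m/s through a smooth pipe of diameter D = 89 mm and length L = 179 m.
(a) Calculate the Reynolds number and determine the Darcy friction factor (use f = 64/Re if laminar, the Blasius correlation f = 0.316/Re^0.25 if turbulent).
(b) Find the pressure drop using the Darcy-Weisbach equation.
(a) Re = V·D/ν = 1.39·0.089/1.05e-06 = 117820 → turbulent (Re > 4000); f = 0.316/Re^0.25 = 0.316/117820^0.25 = 0.017056 (Blasius is strictly valid for Re ≲ 1e5; used here as the smooth-pipe estimate the problem specifies)
(b) Darcy-Weisbach: ΔP = f·(L/D)·½ρV²/1000 = 0.017056·(179/0.089)·½·1025·1.39²/1000 = 33.97 kPa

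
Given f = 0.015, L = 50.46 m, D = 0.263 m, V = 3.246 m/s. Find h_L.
Formula: h_L = f \frac{L}{D} \frac{V^2}{2g}
h_L = 0.015·(50.46/0.263)·3.246²/(2·9.81) = 1.546 m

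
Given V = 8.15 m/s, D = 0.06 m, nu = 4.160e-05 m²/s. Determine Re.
Formula: Re = \frac{V D}{\nu}
Re = 8.15·0.06/4.160e-05 = 11755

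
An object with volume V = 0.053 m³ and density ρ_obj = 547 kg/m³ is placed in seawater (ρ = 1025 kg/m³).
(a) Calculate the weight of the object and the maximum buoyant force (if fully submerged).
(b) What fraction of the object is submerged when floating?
(a) W=rho_obj*g*V=547*9.81*0.053=284.4 N; F_B(max)=rho*g*V=1025*9.81*0.053=532.9 N
(b) Floating fraction=rho_obj/rho=547/1025=0.534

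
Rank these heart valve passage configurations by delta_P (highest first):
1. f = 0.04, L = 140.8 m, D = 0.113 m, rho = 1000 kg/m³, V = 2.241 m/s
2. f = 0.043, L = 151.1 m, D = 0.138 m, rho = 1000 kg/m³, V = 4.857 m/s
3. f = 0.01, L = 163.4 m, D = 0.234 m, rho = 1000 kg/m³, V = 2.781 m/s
Case 1: delta_P = 125.2 kPa
Case 2: delta_P = 555.3 kPa
Case 3: delta_P = 27 kPa
Ranking (highest first): 2, 1, 3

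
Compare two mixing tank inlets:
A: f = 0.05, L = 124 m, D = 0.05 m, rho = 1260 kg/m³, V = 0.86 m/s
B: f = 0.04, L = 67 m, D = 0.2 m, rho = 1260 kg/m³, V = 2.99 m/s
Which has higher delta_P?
delta_P(A) = 57.78 kPa, delta_P(B) = 75.47 kPa. Answer: B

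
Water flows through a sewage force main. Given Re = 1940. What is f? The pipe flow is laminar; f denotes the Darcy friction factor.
Formula: f = \frac{64}{Re}
f = 64/1940 = 0.03299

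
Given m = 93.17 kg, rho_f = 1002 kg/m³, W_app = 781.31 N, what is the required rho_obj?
Formula: W_{app} = mg\left(1 - \frac{\rho_f}{\rho_{obj}}\right)
Substituting knowns: 781.31 = 93.17·9.81·(1 − 1002/rho_obj)
Solving for rho_obj: rho_obj = 1002/(1 − 781.31/(93.17·9.81)) = 6902 kg/m³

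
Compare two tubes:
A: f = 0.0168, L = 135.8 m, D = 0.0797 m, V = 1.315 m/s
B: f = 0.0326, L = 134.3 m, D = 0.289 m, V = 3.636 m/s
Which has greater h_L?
h_L(A) = 2.523 m, h_L(B) = 10.21 m. Answer: B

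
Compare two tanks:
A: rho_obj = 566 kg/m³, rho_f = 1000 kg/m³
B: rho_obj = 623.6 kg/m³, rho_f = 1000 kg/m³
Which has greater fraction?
fraction(A) = 0.566, fraction(B) = 0.6236. Answer: B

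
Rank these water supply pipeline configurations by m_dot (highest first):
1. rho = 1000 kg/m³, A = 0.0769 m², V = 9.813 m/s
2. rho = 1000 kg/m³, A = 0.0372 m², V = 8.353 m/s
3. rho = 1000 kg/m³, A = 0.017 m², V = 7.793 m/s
Case 1: m_dot = 754.6 kg/s
Case 2: m_dot = 310.7 kg/s
Case 3: m_dot = 132.5 kg/s
Ranking (highest first): 1, 2, 3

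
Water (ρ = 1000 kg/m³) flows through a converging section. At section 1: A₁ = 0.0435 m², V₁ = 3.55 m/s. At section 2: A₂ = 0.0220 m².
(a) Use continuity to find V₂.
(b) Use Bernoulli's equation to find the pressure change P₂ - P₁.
(a) Continuity: A₁V₁=A₂V₂ -> V₂=A₁V₁/A₂=0.0435*3.55/0.0220=7.02 m/s
(b) Bernoulli: P₂-P₁=0.5*rho*(V₁^2-V₂^2)/1000=0.5*1000*(3.55^2-7.02^2)/1000=-18.34 kPa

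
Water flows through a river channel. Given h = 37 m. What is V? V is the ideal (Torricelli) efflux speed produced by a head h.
Formula: V = \sqrt{2 g h}
V = √(2·9.81·37) = 26.94 m/s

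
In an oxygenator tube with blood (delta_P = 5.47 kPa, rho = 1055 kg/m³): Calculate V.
Formula: V = \sqrt{\frac{2 \Delta P}{\rho}}
V = √(2·(5.47·1000)/1055) = 3.22 m/s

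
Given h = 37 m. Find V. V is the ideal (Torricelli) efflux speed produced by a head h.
Formula: V = \sqrt{2 g h}
V = √(2·9.81·37) = 26.94 m/s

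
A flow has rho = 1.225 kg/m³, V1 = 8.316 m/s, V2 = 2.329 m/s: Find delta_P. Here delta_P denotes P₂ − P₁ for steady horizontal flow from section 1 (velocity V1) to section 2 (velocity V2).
Formula: \Delta P = \frac{1}{2} \rho (V_1^2 - V_2^2)
delta_P = 0.5·1.225·(8.316² − 2.329²)/1000 = 0.03904 kPa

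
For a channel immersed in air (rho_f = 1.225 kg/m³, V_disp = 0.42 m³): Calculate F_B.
Formula: F_B = \rho_f g V_{disp}
F_B = 1.225·9.81·0.42 = 5.047 N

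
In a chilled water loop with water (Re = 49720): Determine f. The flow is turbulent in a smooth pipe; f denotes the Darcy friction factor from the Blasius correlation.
Formula: f = \frac{0.316}{Re^{0.25}}
f = 0.316/49720^0.25 = 0.02116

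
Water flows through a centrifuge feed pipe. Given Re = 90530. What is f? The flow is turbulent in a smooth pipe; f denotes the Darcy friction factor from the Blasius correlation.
Formula: f = \frac{0.316}{Re^{0.25}}
f = 0.316/90530^0.25 = 0.01822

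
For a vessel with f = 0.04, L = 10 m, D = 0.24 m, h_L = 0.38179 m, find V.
Formula: h_L = f \frac{L}{D} \frac{V^2}{2g}
Substituting knowns: 0.38179 = 0.04·(10/0.24)·V²/(2·9.81)
Solving for V: V = √(0.38179·2·9.81/(0.04·(10/0.24))) = 2.12 m/s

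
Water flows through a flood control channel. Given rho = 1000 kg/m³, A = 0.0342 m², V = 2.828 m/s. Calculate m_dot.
Formula: \dot{m} = \rho A V
m_dot = 1000·0.0342·2.828 = 96.72 kg/s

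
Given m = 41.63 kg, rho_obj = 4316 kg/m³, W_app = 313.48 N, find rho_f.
Formula: W_{app} = mg\left(1 - \frac{\rho_f}{\rho_{obj}}\right)
Substituting knowns: 313.48 = 41.63·9.81·(1 − rho_f/4316)
Solving for rho_f: rho_f = 4316·(1 − 313.48/(41.63·9.81)) = 1003 kg/m³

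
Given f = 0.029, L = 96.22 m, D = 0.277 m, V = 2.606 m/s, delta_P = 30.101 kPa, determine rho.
Formula: \Delta P = f \frac{L}{D} \frac{\rho V^2}{2}
Substituting knowns: 30.101 = 0.029·(96.22/0.277)·0.5·rho·2.606²/1000
Solving for rho: rho = (30.101·1000)/(0.029·(96.22/0.277)·0.5·2.606²) = 880 kg/m³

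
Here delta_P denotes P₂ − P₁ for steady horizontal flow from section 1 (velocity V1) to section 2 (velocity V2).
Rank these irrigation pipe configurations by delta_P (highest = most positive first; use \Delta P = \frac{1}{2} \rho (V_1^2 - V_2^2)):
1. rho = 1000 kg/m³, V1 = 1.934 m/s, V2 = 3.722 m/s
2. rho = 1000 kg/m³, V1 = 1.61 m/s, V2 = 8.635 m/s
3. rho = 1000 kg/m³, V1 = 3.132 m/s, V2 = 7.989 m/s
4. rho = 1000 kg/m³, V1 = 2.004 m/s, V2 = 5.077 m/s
Case 1: delta_P = -5.056 kPa
Case 2: delta_P = -35.99 kPa
Case 3: delta_P = -27.01 kPa
Case 4: delta_P = -10.88 kPa
Ranking (highest first): 1, 4, 3, 2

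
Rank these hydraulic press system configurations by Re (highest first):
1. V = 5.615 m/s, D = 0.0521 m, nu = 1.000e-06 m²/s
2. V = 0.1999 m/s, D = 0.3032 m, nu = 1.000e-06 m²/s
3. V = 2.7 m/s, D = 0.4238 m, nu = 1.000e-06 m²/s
Case 1: Re = 292542
Case 2: Re = 60610
Case 3: Re = 1.144e+06
Ranking (highest first): 3, 1, 2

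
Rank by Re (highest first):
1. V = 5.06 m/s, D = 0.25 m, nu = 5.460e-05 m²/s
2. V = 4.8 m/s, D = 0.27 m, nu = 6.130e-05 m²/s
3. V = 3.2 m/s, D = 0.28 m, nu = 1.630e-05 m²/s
Case 1: Re = 23168
Case 2: Re = 21142
Case 3: Re = 54969
Ranking (highest first): 3, 1, 2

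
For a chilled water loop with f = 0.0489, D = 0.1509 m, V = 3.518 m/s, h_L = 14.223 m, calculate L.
Formula: h_L = f \frac{L}{D} \frac{V^2}{2g}
Substituting knowns: 14.223 = 0.0489·(L/0.1509)·3.518²/(2·9.81)
Solving for L: L = 14.223·2·9.81·0.1509/(0.0489·3.518²) = 69.58 m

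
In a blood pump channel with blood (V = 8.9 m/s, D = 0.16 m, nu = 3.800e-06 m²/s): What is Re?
Formula: Re = \frac{V D}{\nu}
Re = 8.9·0.16/3.800e-06 = 374737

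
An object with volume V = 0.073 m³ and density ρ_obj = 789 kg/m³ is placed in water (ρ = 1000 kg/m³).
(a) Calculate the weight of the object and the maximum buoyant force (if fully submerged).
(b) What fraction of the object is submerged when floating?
(a) W=rho_obj*g*V=789*9.81*0.073=565.0 N; F_B(max)=rho*g*V=1000*9.81*0.073=716.1 N
(b) Floating fraction=rho_obj/rho=789/1000=0.789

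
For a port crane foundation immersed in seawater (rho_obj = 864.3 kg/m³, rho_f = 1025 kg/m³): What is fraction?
Formula: f_{sub} = \frac{\rho_{obj}}{\rho_f}
fraction = 864.3/1025 = 0.8432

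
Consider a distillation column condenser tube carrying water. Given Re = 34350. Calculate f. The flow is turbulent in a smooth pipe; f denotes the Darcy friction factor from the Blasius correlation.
Formula: f = \frac{0.316}{Re^{0.25}}
f = 0.316/34350^0.25 = 0.02321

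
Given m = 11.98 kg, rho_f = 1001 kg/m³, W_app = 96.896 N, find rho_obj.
Formula: W_{app} = mg\left(1 - \frac{\rho_f}{\rho_{obj}}\right)
Substituting knowns: 96.896 = 11.98·9.81·(1 − 1001/rho_obj)
Solving for rho_obj: rho_obj = 1001/(1 − 96.896/(11.98·9.81)) = 5703 kg/m³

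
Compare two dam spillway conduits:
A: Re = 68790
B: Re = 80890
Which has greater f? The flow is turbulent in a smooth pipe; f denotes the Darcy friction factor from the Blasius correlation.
f(A) = 0.01951, f(B) = 0.01874. Answer: A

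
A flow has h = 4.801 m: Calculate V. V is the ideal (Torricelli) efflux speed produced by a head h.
Formula: V = \sqrt{2 g h}
V = √(2·9.81·4.801) = 9.705 m/s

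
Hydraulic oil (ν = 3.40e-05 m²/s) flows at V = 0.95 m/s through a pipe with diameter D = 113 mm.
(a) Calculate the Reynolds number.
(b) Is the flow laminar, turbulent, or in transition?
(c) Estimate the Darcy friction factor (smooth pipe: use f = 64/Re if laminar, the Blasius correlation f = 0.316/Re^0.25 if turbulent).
(a) Re = V·D/ν = 0.95·0.113/3.40e-05 = 3157.4
(b) Flow regime: transition (2300 ≤ Re ≤ 4000)
(c) Friction factor: f ≈ 0.04 (transitional regime, no simple correlation)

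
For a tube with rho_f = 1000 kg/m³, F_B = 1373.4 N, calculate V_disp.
Formula: F_B = \rho_f g V_{disp}
Substituting knowns: 1373.4 = 1000·9.81·V_disp
Solving for V_disp: V_disp = 1373.4/(1000·9.81) = 0.14 m³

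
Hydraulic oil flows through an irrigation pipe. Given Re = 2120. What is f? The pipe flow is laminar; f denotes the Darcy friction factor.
Formula: f = \frac{64}{Re}
f = 64/2120 = 0.03019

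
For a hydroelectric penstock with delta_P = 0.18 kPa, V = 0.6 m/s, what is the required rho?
Formula: V = \sqrt{\frac{2 \Delta P}{\rho}}
Substituting knowns: 0.6 = √(2·(0.18·1000)/rho)
Solving for rho: rho = 2·(0.18·1000)/0.6² = 1000 kg/m³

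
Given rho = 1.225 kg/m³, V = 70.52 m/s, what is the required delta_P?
Formula: V = \sqrt{\frac{2 \Delta P}{\rho}}
Substituting knowns: 70.52 = √(2·(delta_P·1000)/1.225)
Solving for delta_P: delta_P = 70.52²·1.225/2/1000 = 3.046 kPa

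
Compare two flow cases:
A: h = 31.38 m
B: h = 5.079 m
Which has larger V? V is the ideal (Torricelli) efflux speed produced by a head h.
V(A) = 24.81 m/s, V(B) = 9.982 m/s. Answer: A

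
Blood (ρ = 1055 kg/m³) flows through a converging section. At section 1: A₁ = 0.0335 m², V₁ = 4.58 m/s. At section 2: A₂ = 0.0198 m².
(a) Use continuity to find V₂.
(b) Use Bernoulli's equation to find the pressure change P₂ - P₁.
(a) Continuity: A₁V₁=A₂V₂ -> V₂=A₁V₁/A₂=0.0335*4.58/0.0198=7.75 m/s
(b) Bernoulli: P₂-P₁=0.5*rho*(V₁^2-V₂^2)/1000=0.5*1055*(4.58^2-7.75^2)/1000=-20.62 kPa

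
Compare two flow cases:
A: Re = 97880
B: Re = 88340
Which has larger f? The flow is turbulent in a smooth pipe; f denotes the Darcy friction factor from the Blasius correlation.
f(A) = 0.01787, f(B) = 0.01833. Answer: B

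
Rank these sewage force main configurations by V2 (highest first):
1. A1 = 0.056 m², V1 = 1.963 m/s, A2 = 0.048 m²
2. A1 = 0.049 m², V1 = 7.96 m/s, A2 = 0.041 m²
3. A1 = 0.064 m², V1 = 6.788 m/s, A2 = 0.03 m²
Case 1: V2 = 2.29 m/s
Case 2: V2 = 9.513 m/s
Case 3: V2 = 14.48 m/s
Ranking (highest first): 3, 2, 1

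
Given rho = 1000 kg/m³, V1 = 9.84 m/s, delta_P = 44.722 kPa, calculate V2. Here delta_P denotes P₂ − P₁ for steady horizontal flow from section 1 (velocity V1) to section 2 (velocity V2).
Formula: \Delta P = \frac{1}{2} \rho (V_1^2 - V_2^2)
Substituting knowns: 44.722 = 0.5·1000·(9.84² − V2²)/1000
Solving for V2: V2 = √(9.84² − 2·(44.722·1000)/1000) = 2.717 m/s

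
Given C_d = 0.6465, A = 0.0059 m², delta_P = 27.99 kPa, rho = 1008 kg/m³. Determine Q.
Formula: Q = C_d A \sqrt{\frac{2 \Delta P}{\rho}}
Q = 0.6465·0.0059·√(2·(27.99·1000)/1008)·1000 = 28.43 L/s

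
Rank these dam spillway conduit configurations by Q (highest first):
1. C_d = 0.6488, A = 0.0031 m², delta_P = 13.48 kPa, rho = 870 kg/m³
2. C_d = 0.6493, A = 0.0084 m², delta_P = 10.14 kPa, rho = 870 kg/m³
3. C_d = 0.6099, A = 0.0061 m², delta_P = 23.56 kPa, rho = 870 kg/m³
Case 1: Q = 11.2 L/s
Case 2: Q = 26.33 L/s
Case 3: Q = 27.38 L/s
Ranking (highest first): 3, 2, 1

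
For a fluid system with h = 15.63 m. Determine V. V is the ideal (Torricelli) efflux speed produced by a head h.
Formula: V = \sqrt{2 g h}
V = √(2·9.81·15.63) = 17.51 m/s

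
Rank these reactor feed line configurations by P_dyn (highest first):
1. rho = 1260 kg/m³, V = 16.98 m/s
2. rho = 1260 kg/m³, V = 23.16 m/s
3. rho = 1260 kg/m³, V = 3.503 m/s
Case 1: P_dyn = 181.6 kPa
Case 2: P_dyn = 337.9 kPa
Case 3: P_dyn = 7.731 kPa
Ranking (highest first): 2, 1, 3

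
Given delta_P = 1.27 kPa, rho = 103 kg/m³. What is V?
Formula: V = \sqrt{\frac{2 \Delta P}{\rho}}
V = √(2·(1.27·1000)/103) = 4.966 m/s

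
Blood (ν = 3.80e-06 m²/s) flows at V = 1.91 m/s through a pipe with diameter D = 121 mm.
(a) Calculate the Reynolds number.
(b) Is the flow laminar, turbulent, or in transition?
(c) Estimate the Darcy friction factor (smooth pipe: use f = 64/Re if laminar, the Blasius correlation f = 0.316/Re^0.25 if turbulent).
(a) Re = V·D/ν = 1.91·0.121/3.80e-06 = 60818
(b) Flow regime: turbulent (Re > 4000)
(c) Friction factor: f = 0.316/Re^0.25 = 0.316/60818^0.25 = 0.02012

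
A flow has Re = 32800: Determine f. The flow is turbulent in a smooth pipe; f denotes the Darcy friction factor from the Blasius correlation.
Formula: f = \frac{0.316}{Re^{0.25}}
f = 0.316/32800^0.25 = 0.02348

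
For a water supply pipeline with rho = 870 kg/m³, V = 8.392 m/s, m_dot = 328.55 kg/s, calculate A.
Formula: \dot{m} = \rho A V
Substituting knowns: 328.55 = 870·A·8.392
Solving for A: A = 328.55/(870·8.392) = 0.045 m²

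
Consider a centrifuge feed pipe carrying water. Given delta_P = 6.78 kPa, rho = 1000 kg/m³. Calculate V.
Formula: V = \sqrt{\frac{2 \Delta P}{\rho}}
V = √(2·(6.78·1000)/1000) = 3.682 m/s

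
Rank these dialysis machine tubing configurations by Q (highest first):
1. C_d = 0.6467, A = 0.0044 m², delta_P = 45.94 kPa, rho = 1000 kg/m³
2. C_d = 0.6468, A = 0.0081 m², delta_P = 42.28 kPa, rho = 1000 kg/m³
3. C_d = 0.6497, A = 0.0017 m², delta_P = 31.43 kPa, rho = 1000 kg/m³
Case 1: Q = 27.28 L/s
Case 2: Q = 48.18 L/s
Case 3: Q = 8.757 L/s
Ranking (highest first): 2, 1, 3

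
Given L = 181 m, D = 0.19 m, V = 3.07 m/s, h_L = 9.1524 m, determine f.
Formula: h_L = f \frac{L}{D} \frac{V^2}{2g}
Substituting knowns: 9.1524 = f·(181/0.19)·3.07²/(2·9.81)
Solving for f: f = 9.1524·2·9.81/((181/0.19)·3.07²) = 0.02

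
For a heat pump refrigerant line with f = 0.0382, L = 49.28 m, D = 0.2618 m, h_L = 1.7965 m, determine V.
Formula: h_L = f \frac{L}{D} \frac{V^2}{2g}
Substituting knowns: 1.7965 = 0.0382·(49.28/0.2618)·V²/(2·9.81)
Solving for V: V = √(1.7965·2·9.81/(0.0382·(49.28/0.2618))) = 2.214 m/s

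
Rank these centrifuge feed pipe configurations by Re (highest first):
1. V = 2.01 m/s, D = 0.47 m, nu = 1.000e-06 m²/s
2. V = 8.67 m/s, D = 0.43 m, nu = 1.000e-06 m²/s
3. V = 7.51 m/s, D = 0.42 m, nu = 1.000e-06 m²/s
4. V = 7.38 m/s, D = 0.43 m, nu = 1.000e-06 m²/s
Case 1: Re = 944700
Case 2: Re = 3.728e+06
Case 3: Re = 3.154e+06
Case 4: Re = 3.173e+06
Ranking (highest first): 2, 4, 3, 1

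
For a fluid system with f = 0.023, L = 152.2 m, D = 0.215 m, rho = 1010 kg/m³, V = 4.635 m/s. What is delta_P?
Formula: \Delta P = f \frac{L}{D} \frac{\rho V^2}{2}
delta_P = 0.023·(152.2/0.215)·0.5·1010·4.635²/1000 = 176.6 kPa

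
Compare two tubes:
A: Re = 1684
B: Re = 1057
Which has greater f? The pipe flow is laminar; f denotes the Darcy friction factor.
f(A) = 0.038, f(B) = 0.06055. Answer: B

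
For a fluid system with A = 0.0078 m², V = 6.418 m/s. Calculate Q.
Formula: Q = A V
Q = 0.0078·6.418·1000 = 50.06 L/s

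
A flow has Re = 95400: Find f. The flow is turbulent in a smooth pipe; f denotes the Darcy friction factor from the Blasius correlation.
Formula: f = \frac{0.316}{Re^{0.25}}
f = 0.316/95400^0.25 = 0.01798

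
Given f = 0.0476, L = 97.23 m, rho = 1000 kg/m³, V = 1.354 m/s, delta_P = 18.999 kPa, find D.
Formula: \Delta P = f \frac{L}{D} \frac{\rho V^2}{2}
Substituting knowns: 18.999 = 0.0476·(97.23/D)·0.5·1000·1.354²/1000
Solving for D: D = 0.0476·97.23·0.5·1000·1.354²/(18.999·1000) = 0.2233 m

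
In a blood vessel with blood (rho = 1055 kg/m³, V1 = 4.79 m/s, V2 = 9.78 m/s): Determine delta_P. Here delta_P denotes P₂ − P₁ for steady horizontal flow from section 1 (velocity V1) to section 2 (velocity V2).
Formula: \Delta P = \frac{1}{2} \rho (V_1^2 - V_2^2)
delta_P = 0.5·1055·(4.79² − 9.78²)/1000 = -38.35 kPa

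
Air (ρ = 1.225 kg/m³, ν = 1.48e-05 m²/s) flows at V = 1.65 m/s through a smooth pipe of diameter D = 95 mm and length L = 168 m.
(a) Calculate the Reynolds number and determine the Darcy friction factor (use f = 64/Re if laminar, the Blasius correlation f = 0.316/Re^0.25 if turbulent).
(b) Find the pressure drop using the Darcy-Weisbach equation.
(a) Re = V·D/ν = 1.65·0.095/1.48e-05 = 10591 → turbulent (Re > 4000); f = 0.316/Re^0.25 = 0.316/10591^0.25 = 0.03115
(b) Darcy-Weisbach: ΔP = f·(L/D)·½ρV²/1000 = 0.03115·(168/0.095)·½·1.225·1.65²/1000 = 0.09186 kPa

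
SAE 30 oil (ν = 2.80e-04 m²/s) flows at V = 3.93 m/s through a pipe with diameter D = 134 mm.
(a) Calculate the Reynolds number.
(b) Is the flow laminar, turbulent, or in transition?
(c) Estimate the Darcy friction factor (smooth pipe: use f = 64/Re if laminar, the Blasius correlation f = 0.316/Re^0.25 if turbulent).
(a) Re = V·D/ν = 3.93·0.134/2.80e-04 = 1880.8
(b) Flow regime: laminar (Re < 2300)
(c) Friction factor: f = 64/Re = 64/1880.8 = 0.03403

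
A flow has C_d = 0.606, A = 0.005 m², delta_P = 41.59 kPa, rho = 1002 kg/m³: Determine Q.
Formula: Q = C_d A \sqrt{\frac{2 \Delta P}{\rho}}
Q = 0.606·0.005·√(2·(41.59·1000)/1002)·1000 = 27.61 L/s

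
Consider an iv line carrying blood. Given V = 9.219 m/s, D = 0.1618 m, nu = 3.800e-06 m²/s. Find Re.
Formula: Re = \frac{V D}{\nu}
Re = 9.219·0.1618/3.800e-06 = 392535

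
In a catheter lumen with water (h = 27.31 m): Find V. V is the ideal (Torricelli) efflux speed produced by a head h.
Formula: V = \sqrt{2 g h}
V = √(2·9.81·27.31) = 23.15 m/s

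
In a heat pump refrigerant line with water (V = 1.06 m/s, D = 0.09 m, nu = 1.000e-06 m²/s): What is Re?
Formula: Re = \frac{V D}{\nu}
Re = 1.06·0.09/1.000e-06 = 95400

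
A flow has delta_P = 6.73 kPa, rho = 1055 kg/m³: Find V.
Formula: V = \sqrt{\frac{2 \Delta P}{\rho}}
V = √(2·(6.73·1000)/1055) = 3.572 m/s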